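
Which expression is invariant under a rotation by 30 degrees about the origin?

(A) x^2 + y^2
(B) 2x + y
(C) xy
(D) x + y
A

A rotation by 30 degrees sends (x, y) to (sqrt(3)x/2 - y/2, x/2 + sqrt(3)y/2).
Substitute the transformed coordinates into each option and compare with the original:
(A) x^2 + y^2  ->  (sqrt(3)x/2 - y/2)^2 + (x/2 + sqrt(3)y/2)^2 = x^2 + y^2   [equals x^2 + y^2: invariant]
(B) 2x + y  ->  2(sqrt(3)x/2 - y/2) + (x/2 + sqrt(3)y/2) = x/2 + sqrt(3)x - y + sqrt(3)y/2   [differs from 2x + y: not invariant]
(C) xy  ->  (sqrt(3)x/2 - y/2)(x/2 + sqrt(3)y/2) = sqrt(3)x^2/4 + xy/2 - sqrt(3)y^2/4   [differs from xy: not invariant]
(D) x + y  ->  (sqrt(3)x/2 - y/2) + (x/2 + sqrt(3)y/2) = x/2 + sqrt(3)x/2 - y/2 + sqrt(3)y/2   [differs from x + y: not invariant]

Only option (A), x^2 + y^2, is unchanged by the transformation.
Geometrically, x^2 + y^2 is the squared distance from the origin, which every rotation about the origin preserves.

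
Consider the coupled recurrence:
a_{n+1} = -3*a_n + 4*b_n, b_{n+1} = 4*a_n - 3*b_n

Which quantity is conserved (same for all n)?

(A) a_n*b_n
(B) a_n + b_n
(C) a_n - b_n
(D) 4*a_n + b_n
B

Replace a_n by a_{n+1} = -3*a_n + 4*b_n and b_n by b_{n+1} = 4*a_n - 3*b_n in each option and simplify:
(A) a_n*b_n  ->  (-3*a_n + 4*b_n)*(4*a_n - 3*b_n) = -12*a_n^2 + 25*a_n*b_n - 12*b_n^2   [not conserved]
(B) a_n + b_n  ->  (-3*a_n + 4*b_n) + (4*a_n - 3*b_n) = a_n + b_n   [conserved]
(C) a_n - b_n  ->  (-3*a_n + 4*b_n) - (4*a_n - 3*b_n) = -7*a_n + 7*b_n   [not conserved]
(D) 4*a_n + b_n  ->  4*(-3*a_n + 4*b_n) + (4*a_n - 3*b_n) = -8*a_n + 13*b_n   [not conserved]

Only (B) a_n + b_n returns to itself after one step, so it is the conserved quantity.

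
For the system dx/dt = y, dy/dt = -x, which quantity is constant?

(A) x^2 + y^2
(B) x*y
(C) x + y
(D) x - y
A

A first integral I satisfies dI/dt = 0 along every solution. Differentiate each option and use the equation of motion:
(A) d/dt[x^2 + y^2] = 2x*dx/dt + 2y*dy/dt = 2x*y + 2y*(-x) = 0
(B) d/dt[x*y] = (dx/dt)y + x(dy/dt) = y^2 - x^2, not identically 0
(C) d/dt[x + y] = y + (-x) = y - x, not identically 0
(D) d/dt[x - y] = y - (-x) = x + y, not identically 0

Only (A) has zero time-derivative. So x^2 + y^2 (the squared radius; trajectories are circles) is the conserved quantity.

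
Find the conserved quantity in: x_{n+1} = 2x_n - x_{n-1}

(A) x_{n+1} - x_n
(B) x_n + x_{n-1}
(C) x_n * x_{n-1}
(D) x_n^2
A

For the recurrence x_{n+1} = 2x_n - x_{n-1}:

If x_{n+1} = 2x_n - x_{n-1}, then:
x_{n+1} - x_n = x_n - x_{n-1}
The first difference is constant throughout the sequence.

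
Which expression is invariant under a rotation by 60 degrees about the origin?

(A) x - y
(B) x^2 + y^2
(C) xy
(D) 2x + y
B

A rotation by 60 degrees sends (x, y) to (x/2 - sqrt(3)y/2, sqrt(3)x/2 + y/2).
Substitute the transformed coordinates into each option and compare with the original:
(A) x - y  ->  (x/2 - sqrt(3)y/2) - (sqrt(3)x/2 + y/2) = -sqrt(3)x/2 + x/2 - sqrt(3)y/2 - y/2   [differs from x - y: not invariant]
(B) x^2 + y^2  ->  (x/2 - sqrt(3)y/2)^2 + (sqrt(3)x/2 + y/2)^2 = x^2 + y^2   [equals x^2 + y^2: invariant]
(C) xy  ->  (x/2 - sqrt(3)y/2)(sqrt(3)x/2 + y/2) = sqrt(3)x^2/4 - xy/2 - sqrt(3)y^2/4   [differs from xy: not invariant]
(D) 2x + y  ->  2(x/2 - sqrt(3)y/2) + (sqrt(3)x/2 + y/2) = sqrt(3)x/2 + x - sqrt(3)y + y/2   [differs from 2x + y: not invariant]

Only option (B), x^2 + y^2, is unchanged by the transformation.
Geometrically, x^2 + y^2 is the squared distance from the origin, which every rotation about the origin preserves.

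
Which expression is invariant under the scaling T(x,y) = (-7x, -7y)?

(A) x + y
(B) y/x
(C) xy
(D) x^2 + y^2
B

Under the uniform scaling T(x,y) = (-7x, -7y):
Substitute the transformed coordinates into each option and compare with the original:
(A) x + y  ->  (-7x) + (-7y) = -7x - 7y   [differs from x + y: not invariant]
(B) y/x  ->  (-7y)/(-7x) = y/x   [equals y/x: invariant]
(C) xy  ->  (-7x)(-7y) = 49xy   [differs from xy: not invariant]
(D) x^2 + y^2  ->  (-7x)^2 + (-7y)^2 = 49x^2 + 49y^2   [differs from x^2 + y^2: not invariant]

Only option (B), y/x, is unchanged by the transformation.
The common factor -7 cancels in a ratio of coordinates, while sums, products and sums of squares pick up factors of -7 or 49.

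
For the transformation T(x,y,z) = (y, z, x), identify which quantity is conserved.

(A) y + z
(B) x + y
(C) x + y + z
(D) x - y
C

Apply T(x,y,z) = (y, z, x) to each option, i.e. replace (x, y, z) by the transformed coordinates.
Substitute the transformed coordinates into each option and compare with the original:
(A) y + z  ->  (z) + (x) = x + z   [differs from y + z: not invariant]
(B) x + y  ->  (y) + (z) = y + z   [differs from x + y: not invariant]
(C) x + y + z  ->  (y) + (z) + (x) = x + y + z   [equals x + y + z: invariant]
(D) x - y  ->  (y) - (z) = y - z   [differs from x - y: not invariant]

Only option (C), x + y + z, is unchanged by the transformation.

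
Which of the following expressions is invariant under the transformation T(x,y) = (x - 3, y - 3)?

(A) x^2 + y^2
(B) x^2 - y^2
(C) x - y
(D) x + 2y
C

An expression E(x,y) is invariant under T if E(T(x,y)) = E(x,y). Here T(x,y) = (x - 3, y - 3).
Substitute the transformed coordinates into each option and compare with the original:
(A) x^2 + y^2  ->  (x - 3)^2 + (y - 3)^2 = x^2 - 6x + y^2 - 6y + 18   [differs from x^2 + y^2: not invariant]
(B) x^2 - y^2  ->  (x - 3)^2 - (y - 3)^2 = x^2 - 6x - y^2 + 6y   [differs from x^2 - y^2: not invariant]
(C) x - y  ->  (x - 3) - (y - 3) = x - y   [equals x - y: invariant]
(D) x + 2y  ->  (x - 3) + 2(y - 3) = x + 2y - 9   [differs from x + 2y: not invariant]

Only option (C), x - y, is unchanged by the transformation.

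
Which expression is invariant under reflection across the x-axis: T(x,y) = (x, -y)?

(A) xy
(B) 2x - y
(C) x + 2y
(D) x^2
D

The map is reflection across the x-axis: T(x,y) = (x, -y).
Substitute the transformed coordinates into each option and compare with the original:
(A) xy  ->  (x)(-y) = -xy   [differs from xy: not invariant]
(B) 2x - y  ->  2(x) - (-y) = 2x + y   [differs from 2x - y: not invariant]
(C) x + 2y  ->  (x) + 2(-y) = x - 2y   [differs from x + 2y: not invariant]
(D) x^2  ->  (x)^2 = x^2   [equals x^2: invariant]

Only option (D), x^2, is unchanged by the transformation.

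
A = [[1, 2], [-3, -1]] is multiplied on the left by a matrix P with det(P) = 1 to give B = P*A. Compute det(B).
5

By the multiplicative property of determinants, det(B) = det(P*A) = det(P) * det(A) = det(A),
so the determinant is invariant under multiplication by any determinant-1 matrix; we just need det(A).

det(A) = (1)(-1) - (2)(-3) = -1 - (-6) = 5

Therefore det(B) = 1 * 5 = 5.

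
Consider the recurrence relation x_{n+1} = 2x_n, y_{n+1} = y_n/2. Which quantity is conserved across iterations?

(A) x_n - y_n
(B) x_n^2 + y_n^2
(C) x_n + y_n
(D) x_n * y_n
D

For the recurrence x_{n+1} = 2x_n, y_{n+1} = y_n/2:

x_{n+1} * y_{n+1} = (2x_n) * (y_n/2) = x_n * y_n
The product is conserved.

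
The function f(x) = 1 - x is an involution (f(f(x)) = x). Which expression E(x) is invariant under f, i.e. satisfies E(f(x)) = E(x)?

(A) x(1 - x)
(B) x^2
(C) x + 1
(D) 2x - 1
A

Replace x by f(x) = 1 - x in each option and simplify. As a quick numerical cross-check, also compare E(3) with E(f(3)) = E(-2).

(A) x(1 - x)  ->  (1 - x)(1 - (1 - x)), which simplifies back to x(1 - x); check: E(3) = -6, E(-2) = -6.   [invariant]
(B) x^2  ->  (1 - x)^2 = (x - 1)^2; check: E(3) = 9 but E(-2) = 4.   [not invariant]
(C) x + 1  ->  (1 - x) + 1 = 2 - x; check: E(3) = 4 but E(-2) = -1.   [not invariant]
(D) 2x - 1  ->  2(1 - x) - 1 = 1 - 2x; check: E(3) = 5 but E(-2) = -5.   [not invariant]

Only (A) is unchanged. E is symmetric under swapping x with f(x) = 1 - x, which is exactly what an involution does.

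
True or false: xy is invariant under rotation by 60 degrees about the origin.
False

Applying rotation by 60 degrees: x' = x*cos(60 degrees) - y*sin(60 degrees) = x/2 - sqrt(3)y/2, y' = x*sin(60 degrees) + y*cos(60 degrees) = sqrt(3)x/2 + y/2

Substituting into xy:
(x/2 - sqrt(3)y/2)(sqrt(3)x/2 + y/2)
= sqrt(3)x^2/4 - xy/2 - sqrt(3)y^2/4

This differs from the original expression xy, so it is NOT invariant.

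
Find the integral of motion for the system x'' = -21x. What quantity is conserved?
E = (x')^2 + 21x^2

Multiply the equation by x':
x' * x'' = -21x * x'
The left side is d/dt[(x')^2/2] and the right side is d/dt[-21x^2/2], so
d/dt[(x')^2/2 + 21x^2/2] = 0, i.e. (x')^2/2 + 21x^2/2 = constant.
Multiplying by 2, the integral of motion is E = (x')^2 + 21x^2.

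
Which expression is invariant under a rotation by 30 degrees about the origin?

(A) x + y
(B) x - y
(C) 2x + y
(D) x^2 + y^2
D

A rotation by 30 degrees sends (x, y) to (sqrt(3)x/2 - y/2, x/2 + sqrt(3)y/2).
Substitute the transformed coordinates into each option and compare with the original:
(A) x + y  ->  (sqrt(3)x/2 - y/2) + (x/2 + sqrt(3)y/2) = x/2 + sqrt(3)x/2 - y/2 + sqrt(3)y/2   [differs from x + y: not invariant]
(B) x - y  ->  (sqrt(3)x/2 - y/2) - (x/2 + sqrt(3)y/2) = -x/2 + sqrt(3)x/2 - sqrt(3)y/2 - y/2   [differs from x - y: not invariant]
(C) 2x + y  ->  2(sqrt(3)x/2 - y/2) + (x/2 + sqrt(3)y/2) = x/2 + sqrt(3)x - y + sqrt(3)y/2   [differs from 2x + y: not invariant]
(D) x^2 + y^2  ->  (sqrt(3)x/2 - y/2)^2 + (x/2 + sqrt(3)y/2)^2 = x^2 + y^2   [equals x^2 + y^2: invariant]

Only option (D), x^2 + y^2, is unchanged by the transformation.
Geometrically, x^2 + y^2 is the squared distance from the origin, which every rotation about the origin preserves.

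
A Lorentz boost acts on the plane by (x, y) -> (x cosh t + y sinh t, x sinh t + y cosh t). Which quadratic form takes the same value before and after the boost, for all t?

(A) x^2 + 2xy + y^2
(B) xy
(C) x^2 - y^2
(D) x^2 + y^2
C

Write x' = x cosh t + y sinh t, y' = x sinh t + y cosh t and substitute into each option:
(A) x^2 + 2xy + y^2: (x' + y')^2 with x' + y' = (x + y)(cosh t + sinh t) = (x + y)e^t, so it becomes (x + y)^2 e^(2t)   [not invariant for t != 0]
(B) xy: (x cosh t + y sinh t)(x sinh t + y cosh t) = xy(cosh^2 t + sinh^2 t) + (x^2 + y^2) sinh t cosh t = xy cosh 2t + (x^2 + y^2)(sinh 2t)/2   [not invariant for t != 0]
(C) x^2 - y^2: (x cosh t + y sinh t)^2 - (x sinh t + y cosh t)^2 = x^2(cosh^2 t - sinh^2 t) + 2xy(cosh t sinh t - sinh t cosh t) + y^2(sinh^2 t - cosh^2 t) = x^2 - y^2   [invariant, using cosh^2 t - sinh^2 t = 1]
(D) x^2 + y^2: (x cosh t + y sinh t)^2 + (x sinh t + y cosh t)^2 = (x^2 + y^2)(cosh^2 t + sinh^2 t) + 4xy sinh t cosh t = (x^2 + y^2) cosh 2t + 2xy sinh 2t   [not invariant for t != 0]

Only (C) x^2 - y^2 is unchanged; it is the Minkowski form preserved by Lorentz boosts, just as x^2 + y^2 is preserved by ordinary rotations.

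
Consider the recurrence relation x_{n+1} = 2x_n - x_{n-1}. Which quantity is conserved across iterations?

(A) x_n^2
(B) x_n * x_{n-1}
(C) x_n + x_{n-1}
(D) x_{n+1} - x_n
D

For the recurrence x_{n+1} = 2x_n - x_{n-1}:

If x_{n+1} = 2x_n - x_{n-1}, then:
x_{n+1} - x_n = x_n - x_{n-1}
The first difference is constant throughout the sequence.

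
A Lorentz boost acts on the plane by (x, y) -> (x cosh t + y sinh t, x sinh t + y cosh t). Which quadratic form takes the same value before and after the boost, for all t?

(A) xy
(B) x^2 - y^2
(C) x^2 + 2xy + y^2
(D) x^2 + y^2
B

Write x' = x cosh t + y sinh t, y' = x sinh t + y cosh t and substitute into each option:
(A) xy: (x cosh t + y sinh t)(x sinh t + y cosh t) = xy(cosh^2 t + sinh^2 t) + (x^2 + y^2) sinh t cosh t = xy cosh 2t + (x^2 + y^2)(sinh 2t)/2   [not invariant for t != 0]
(B) x^2 - y^2: (x cosh t + y sinh t)^2 - (x sinh t + y cosh t)^2 = x^2(cosh^2 t - sinh^2 t) + 2xy(cosh t sinh t - sinh t cosh t) + y^2(sinh^2 t - cosh^2 t) = x^2 - y^2   [invariant, using cosh^2 t - sinh^2 t = 1]
(C) x^2 + 2xy + y^2: (x' + y')^2 with x' + y' = (x + y)(cosh t + sinh t) = (x + y)e^t, so it becomes (x + y)^2 e^(2t)   [not invariant for t != 0]
(D) x^2 + y^2: (x cosh t + y sinh t)^2 + (x sinh t + y cosh t)^2 = (x^2 + y^2)(cosh^2 t + sinh^2 t) + 4xy sinh t cosh t = (x^2 + y^2) cosh 2t + 2xy sinh 2t   [not invariant for t != 0]

Only (B) x^2 - y^2 is unchanged; it is the Minkowski form preserved by Lorentz boosts, just as x^2 + y^2 is preserved by ordinary rotations.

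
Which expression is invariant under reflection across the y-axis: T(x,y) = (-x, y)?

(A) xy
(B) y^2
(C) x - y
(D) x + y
B

The map is reflection across the y-axis: T(x,y) = (-x, y).
Substitute the transformed coordinates into each option and compare with the original:
(A) xy  ->  (-x)(y) = -xy   [differs from xy: not invariant]
(B) y^2  ->  (y)^2 = y^2   [equals y^2: invariant]
(C) x - y  ->  (-x) - (y) = -x - y   [differs from x - y: not invariant]
(D) x + y  ->  (-x) + (y) = -x + y   [differs from x + y: not invariant]

Only option (B), y^2, is unchanged by the transformation.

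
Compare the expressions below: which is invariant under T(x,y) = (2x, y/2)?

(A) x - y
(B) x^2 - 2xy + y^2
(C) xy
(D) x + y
C

An expression E(x,y) is invariant under T if E(T(x,y)) = E(x,y). Here T(x,y) = (2x, y/2).
Substitute the transformed coordinates into each option and compare with the original:
(A) x - y  ->  (2x) - (y/2) = 2x - y/2   [differs from x - y: not invariant]
(B) x^2 - 2xy + y^2  ->  (2x)^2 - 2(2x)(y/2) + (y/2)^2 = 4x^2 - 2xy + y^2/4   [differs from x^2 - 2xy + y^2: not invariant]
(C) xy  ->  (2x)(y/2) = xy   [equals xy: invariant]
(D) x + y  ->  (2x) + (y/2) = 2x + y/2   [differs from x + y: not invariant]

Only option (C), xy, is unchanged by the transformation.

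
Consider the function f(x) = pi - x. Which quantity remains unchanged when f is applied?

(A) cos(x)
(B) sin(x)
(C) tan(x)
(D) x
B

For f(x) = pi - x:
sin(pi - x) = sin(x), so sine is invariant under this transformation.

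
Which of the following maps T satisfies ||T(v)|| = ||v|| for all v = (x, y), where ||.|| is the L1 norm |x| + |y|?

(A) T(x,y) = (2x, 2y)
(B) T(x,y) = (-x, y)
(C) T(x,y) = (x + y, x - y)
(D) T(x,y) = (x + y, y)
B

A transformation preserves a norm if ||T(v)|| = ||v|| for every v; a single vector where the norm changes rules an option out.

(A) T(x,y) = (2x, 2y): v = (1, 0) has norm |1| + |0| = 1, but T(v) = (2, 0) has norm 2 -- not preserved.
(B) T(x,y) = (-x, y): preserves the norm -- it only permutes the coordinates and/or flips signs, which leaves |x| + |y| unchanged.
(C) T(x,y) = (x + y, x - y): v = (1, 0) has norm |1| + |0| = 1, but T(v) = (1, 1) has norm 2 -- not preserved.
(D) T(x,y) = (x + y, y): v = (0, 1) has norm |0| + |1| = 1, but T(v) = (1, 1) has norm 2 -- not preserved.

Therefore the answer is (B).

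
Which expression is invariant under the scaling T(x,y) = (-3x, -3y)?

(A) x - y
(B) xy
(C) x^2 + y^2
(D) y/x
D

Under the uniform scaling T(x,y) = (-3x, -3y):
Substitute the transformed coordinates into each option and compare with the original:
(A) x - y  ->  (-3x) - (-3y) = -3x + 3y   [differs from x - y: not invariant]
(B) xy  ->  (-3x)(-3y) = 9xy   [differs from xy: not invariant]
(C) x^2 + y^2  ->  (-3x)^2 + (-3y)^2 = 9x^2 + 9y^2   [differs from x^2 + y^2: not invariant]
(D) y/x  ->  (-3y)/(-3x) = y/x   [equals y/x: invariant]

Only option (D), y/x, is unchanged by the transformation.
The common factor -3 cancels in a ratio of coordinates, while sums, products and sums of squares pick up factors of -3 or 9.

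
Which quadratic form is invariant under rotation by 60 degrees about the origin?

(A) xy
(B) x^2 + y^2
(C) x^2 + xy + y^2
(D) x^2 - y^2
B

Rotation by 60 degrees sends (x, y) to (x/2 - sqrt(3)y/2, sqrt(3)x/2 + y/2).
Substitute the transformed coordinates into each option and compare with the original:
(A) xy  ->  (x/2 - sqrt(3)y/2)(sqrt(3)x/2 + y/2) = sqrt(3)x^2/4 - xy/2 - sqrt(3)y^2/4   [differs from xy: not invariant]
(B) x^2 + y^2  ->  (x/2 - sqrt(3)y/2)^2 + (sqrt(3)x/2 + y/2)^2 = x^2 + y^2   [equals x^2 + y^2: invariant]
(C) x^2 + xy + y^2  ->  (x/2 - sqrt(3)y/2)^2 + (x/2 - sqrt(3)y/2)(sqrt(3)x/2 + y/2) + (sqrt(3)x/2 + y/2)^2 = sqrt(3)x^2/4 + x^2 - xy/2 - sqrt(3)y^2/4 + y^2   [differs from x^2 + xy + y^2: not invariant]
(D) x^2 - y^2  ->  (x/2 - sqrt(3)y/2)^2 - (sqrt(3)x/2 + y/2)^2 = -x^2/2 - sqrt(3)xy + y^2/2   [differs from x^2 - y^2: not invariant]

Only option (B), x^2 + y^2, is unchanged by the transformation.
x^2 + y^2 is the squared distance from the origin, which rotations preserve.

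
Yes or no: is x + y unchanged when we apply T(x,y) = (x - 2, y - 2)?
No

Substitute T(x,y) = (x - 2, y - 2) into the expression and compare with the original.

Original: x + y
After applying T: (x - 2) + (y - 2) = x + y - 4

This differs from the original x + y (difference: -4), so the expression is NOT invariant.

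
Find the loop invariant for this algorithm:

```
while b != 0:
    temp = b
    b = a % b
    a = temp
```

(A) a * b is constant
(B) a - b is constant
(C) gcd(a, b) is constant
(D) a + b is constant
C

A loop invariant must hold before the first iteration and be re-established by every execution of the body.

(C) gcd(a, b) is constant: One iteration replaces (a, b) by (b, a mod b). Since a mod b = a - q*b for an integer q, any common divisor of a and b divides b and a mod b, and conversely; hence gcd(b, a mod b) = gcd(a, b). For instance (31, 12) -> (12, 7) keeps gcd = 1. At exit b = 0 and a = gcd of the original inputs.

The other options fail:
(A) a * b is constant: e.g. (a, b) = (31, 12) -> (12, 7): the product goes from 372 to 84.
(B) a - b is constant: e.g. (a, b) = (31, 12) -> (12, 7): the difference goes from 19 to 5.
(D) a + b is constant: e.g. (a, b) = (31, 12) -> (12, 7): the sum goes from 43 to 19.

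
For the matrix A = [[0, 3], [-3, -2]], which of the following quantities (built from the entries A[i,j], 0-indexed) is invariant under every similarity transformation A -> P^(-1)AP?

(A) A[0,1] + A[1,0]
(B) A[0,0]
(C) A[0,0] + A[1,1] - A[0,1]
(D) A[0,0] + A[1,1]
D

A[0,0] + A[1,1] is the trace of A. By the cyclic property of the trace, tr(P^(-1)AP) = tr(APP^(-1)) = tr(A), so it is the same for every matrix similar to A.

The other combinations are not similarity invariants. For example, take P = [[1, -1], [0, 1]] (det P = 1), so P^(-1) = [[1, 1], [0, 1]] and
B = P^(-1)AP = [[-3, 4], [-3, 1]].
Evaluating each option on A and on B:
(A) A[0,1] + A[1,0]: 0 for A, 1 for B -> changes
(B) A[0,0]: 0 for A, -3 for B -> changes
(C) A[0,0] + A[1,1] - A[0,1]: -5 for A, -6 for B -> changes
(D) A[0,0] + A[1,1]: -2 for A, -2 for B -> unchanged

Only (D) A[0,0] + A[1,1] = -2 survives (and it does so for every P, not just this one), so it is the invariant.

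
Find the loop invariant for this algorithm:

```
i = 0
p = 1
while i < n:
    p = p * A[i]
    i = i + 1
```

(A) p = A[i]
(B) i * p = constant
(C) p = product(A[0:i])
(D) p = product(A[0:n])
C

A loop invariant must hold before the first iteration and be re-established by every execution of the body.

(C) p = product(A[0:i]): Initially i = 0 and p = 1 = product of the empty slice A[0:0]. If p = product(A[0:i]) holds at the top of an iteration, the body sets p to product(A[0:i]) * A[i] = product(A[0:i+1]) and then i to i+1, so the property is restored. At exit i = n, giving p = product(A[0:n]).

The other options fail:
(A) p = A[i]: after the first iteration p = A[0] but i = 1; in general p is a product of several elements, not a single one.
(B) i * p = constant: initially i * p = 0, but after one iteration it is 1 * A[0], which is nonzero in general.
(D) p = product(A[0:n]): false before the loop (p = 1, not the full product) -- it only becomes true at exit.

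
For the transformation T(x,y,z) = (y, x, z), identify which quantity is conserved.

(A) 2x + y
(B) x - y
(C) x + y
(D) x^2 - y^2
C

Apply T(x,y,z) = (y, x, z) to each option, i.e. replace (x, y, z) by the transformed coordinates.
Substitute the transformed coordinates into each option and compare with the original:
(A) 2x + y  ->  2(y) + (x) = x + 2y   [differs from 2x + y: not invariant]
(B) x - y  ->  (y) - (x) = -x + y   [differs from x - y: not invariant]
(C) x + y  ->  (y) + (x) = x + y   [equals x + y: invariant]
(D) x^2 - y^2  ->  (y)^2 - (x)^2 = -x^2 + y^2   [differs from x^2 - y^2: not invariant]

Only option (C), x + y, is unchanged by the transformation.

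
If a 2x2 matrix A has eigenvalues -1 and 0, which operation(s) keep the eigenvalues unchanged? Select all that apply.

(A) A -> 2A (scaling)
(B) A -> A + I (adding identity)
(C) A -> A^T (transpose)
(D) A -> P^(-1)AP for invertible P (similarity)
C and D

Eigenvalues are preserved by:
1. Similarity transformations: A -> P^(-1)AP (same characteristic polynomial)
2. Transpose: A^T has the same eigenvalues as A

Eigenvalues are NOT preserved by:
- Adding identity: eigenvalues become -1+1, 0+1
- Scaling: eigenvalues become -2, 0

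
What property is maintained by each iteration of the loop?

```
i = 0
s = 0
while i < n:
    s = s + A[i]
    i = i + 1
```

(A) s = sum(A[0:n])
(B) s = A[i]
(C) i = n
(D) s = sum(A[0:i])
D

A loop invariant must hold before the first iteration and be re-established by every execution of the body.

(D) s = sum(A[0:i]): Initially i = 0 and s = 0 = sum of the empty slice A[0:0]. If s = sum(A[0:i]) holds at the top of an iteration, the body sets s to sum(A[0:i]) + A[i] = sum(A[0:i+1]) and then i to i+1, so s = sum(A[0:i]) holds again. At exit i = n, giving s = sum(A[0:n]).

The other options fail:
(A) s = sum(A[0:n]): false before the loop (s = 0, not the full sum) -- it only becomes true at exit.
(B) s = A[i]: after the first iteration s = A[0] but i = 1, so s = A[i] compares s with the wrong element (and fails in general).
(C) i = n: false initially (i = 0); it is the exit condition, not an invariant.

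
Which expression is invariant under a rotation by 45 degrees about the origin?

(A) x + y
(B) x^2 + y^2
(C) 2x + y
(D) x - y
B

A rotation by 45 degrees sends (x, y) to (sqrt(2)x/2 - sqrt(2)y/2, sqrt(2)x/2 + sqrt(2)y/2).
Substitute the transformed coordinates into each option and compare with the original:
(A) x + y  ->  (sqrt(2)x/2 - sqrt(2)y/2) + (sqrt(2)x/2 + sqrt(2)y/2) = sqrt(2)x   [differs from x + y: not invariant]
(B) x^2 + y^2  ->  (sqrt(2)x/2 - sqrt(2)y/2)^2 + (sqrt(2)x/2 + sqrt(2)y/2)^2 = x^2 + y^2   [equals x^2 + y^2: invariant]
(C) 2x + y  ->  2(sqrt(2)x/2 - sqrt(2)y/2) + (sqrt(2)x/2 + sqrt(2)y/2) = 3sqrt(2)x/2 - sqrt(2)y/2   [differs from 2x + y: not invariant]
(D) x - y  ->  (sqrt(2)x/2 - sqrt(2)y/2) - (sqrt(2)x/2 + sqrt(2)y/2) = -sqrt(2)y   [differs from x - y: not invariant]

Only option (B), x^2 + y^2, is unchanged by the transformation.
Geometrically, x^2 + y^2 is the squared distance from the origin, which every rotation about the origin preserves.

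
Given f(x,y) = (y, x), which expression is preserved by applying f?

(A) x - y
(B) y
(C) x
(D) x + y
D

For f(x,y) = (y, x):
After applying f: x' = y, y' = x. So x' + y' = y + x = x + y.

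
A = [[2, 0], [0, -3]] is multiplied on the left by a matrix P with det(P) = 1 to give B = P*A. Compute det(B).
-6

By the multiplicative property of determinants, det(B) = det(P*A) = det(P) * det(A) = det(A),
so the determinant is invariant under multiplication by any determinant-1 matrix; we just need det(A).

det(A) = (2)(-3) - (0)(0) = -6 - 0 = -6

Therefore det(B) = 1 * (-6) = -6.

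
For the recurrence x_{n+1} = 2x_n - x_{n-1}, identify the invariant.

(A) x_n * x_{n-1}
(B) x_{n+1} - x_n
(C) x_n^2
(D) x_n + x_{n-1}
B

For the recurrence x_{n+1} = 2x_n - x_{n-1}:

If x_{n+1} = 2x_n - x_{n-1}, then:
x_{n+1} - x_n = x_n - x_{n-1}
The first difference is constant throughout the sequence.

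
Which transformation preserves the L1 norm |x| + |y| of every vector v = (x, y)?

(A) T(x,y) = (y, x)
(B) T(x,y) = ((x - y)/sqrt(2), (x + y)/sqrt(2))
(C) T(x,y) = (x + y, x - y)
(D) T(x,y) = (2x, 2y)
A

A transformation preserves a norm if ||T(v)|| = ||v|| for every v; a single vector where the norm changes rules an option out.

(A) T(x,y) = (y, x): preserves the norm -- it only permutes the coordinates and/or flips signs, which leaves |x| + |y| unchanged.
(B) T(x,y) = ((x - y)/sqrt(2), (x + y)/sqrt(2)): v = (1, 0) has norm |1| + |0| = 1, but T(v) = (sqrt(2)/2, sqrt(2)/2) has norm sqrt(2) -- not preserved.
(C) T(x,y) = (x + y, x - y): v = (1, 0) has norm |1| + |0| = 1, but T(v) = (1, 1) has norm 2 -- not preserved.
(D) T(x,y) = (2x, 2y): v = (1, 0) has norm |1| + |0| = 1, but T(v) = (2, 0) has norm 2 -- not preserved.

Therefore the answer is (A).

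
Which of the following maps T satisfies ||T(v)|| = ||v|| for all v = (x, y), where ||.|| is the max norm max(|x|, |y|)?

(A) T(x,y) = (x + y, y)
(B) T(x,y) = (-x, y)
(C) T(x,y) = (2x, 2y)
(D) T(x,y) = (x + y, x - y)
B

A transformation preserves a norm if ||T(v)|| = ||v|| for every v; a single vector where the norm changes rules an option out.

(A) T(x,y) = (x + y, y): v = (1, 1) has norm max(|1|, |1|) = 1, but T(v) = (2, 1) has norm 2 -- not preserved.
(B) T(x,y) = (-x, y): preserves the norm -- it only permutes the coordinates and/or flips signs, which leaves max(|x|, |y|) unchanged.
(C) T(x,y) = (2x, 2y): v = (1, 0) has norm max(|1|, |0|) = 1, but T(v) = (2, 0) has norm 2 -- not preserved.
(D) T(x,y) = (x + y, x - y): v = (1, 1) has norm max(|1|, |1|) = 1, but T(v) = (2, 0) has norm 2 -- not preserved.

Therefore the answer is (B).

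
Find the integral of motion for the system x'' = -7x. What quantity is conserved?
E = (x')^2 + 7x^2

Multiply the equation by x':
x' * x'' = -7x * x'
The left side is d/dt[(x')^2/2] and the right side is d/dt[-7x^2/2], so
d/dt[(x')^2/2 + 7x^2/2] = 0, i.e. (x')^2/2 + 7x^2/2 = constant.
Multiplying by 2, the integral of motion is E = (x')^2 + 7x^2.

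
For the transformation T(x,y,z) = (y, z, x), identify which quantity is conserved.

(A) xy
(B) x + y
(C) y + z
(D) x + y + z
D

Apply T(x,y,z) = (y, z, x) to each option, i.e. replace (x, y, z) by the transformed coordinates.
Substitute the transformed coordinates into each option and compare with the original:
(A) xy  ->  (y)(z) = yz   [differs from xy: not invariant]
(B) x + y  ->  (y) + (z) = y + z   [differs from x + y: not invariant]
(C) y + z  ->  (z) + (x) = x + z   [differs from y + z: not invariant]
(D) x + y + z  ->  (y) + (z) + (x) = x + y + z   [equals x + y + z: invariant]

Only option (D), x + y + z, is unchanged by the transformation.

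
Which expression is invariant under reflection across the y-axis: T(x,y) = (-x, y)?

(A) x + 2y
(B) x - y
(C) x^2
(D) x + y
C

The map is reflection across the y-axis: T(x,y) = (-x, y).
Substitute the transformed coordinates into each option and compare with the original:
(A) x + 2y  ->  (-x) + 2(y) = -x + 2y   [differs from x + 2y: not invariant]
(B) x - y  ->  (-x) - (y) = -x - y   [differs from x - y: not invariant]
(C) x^2  ->  (-x)^2 = x^2   [equals x^2: invariant]
(D) x + y  ->  (-x) + (y) = -x + y   [differs from x + y: not invariant]

Only option (C), x^2, is unchanged by the transformation.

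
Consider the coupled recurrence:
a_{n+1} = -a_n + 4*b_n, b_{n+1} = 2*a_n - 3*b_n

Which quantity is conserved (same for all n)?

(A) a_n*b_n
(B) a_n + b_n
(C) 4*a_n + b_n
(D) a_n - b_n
B

Replace a_n by a_{n+1} = -a_n + 4*b_n and b_n by b_{n+1} = 2*a_n - 3*b_n in each option and simplify:
(A) a_n*b_n  ->  (-a_n + 4*b_n)*(2*a_n - 3*b_n) = -2*a_n^2 + 11*a_n*b_n - 12*b_n^2   [not conserved]
(B) a_n + b_n  ->  (-a_n + 4*b_n) + (2*a_n - 3*b_n) = a_n + b_n   [conserved]
(C) 4*a_n + b_n  ->  4*(-a_n + 4*b_n) + (2*a_n - 3*b_n) = -2*a_n + 13*b_n   [not conserved]
(D) a_n - b_n  ->  (-a_n + 4*b_n) - (2*a_n - 3*b_n) = -3*a_n + 7*b_n   [not conserved]

Only (B) a_n + b_n returns to itself after one step, so it is the conserved quantity.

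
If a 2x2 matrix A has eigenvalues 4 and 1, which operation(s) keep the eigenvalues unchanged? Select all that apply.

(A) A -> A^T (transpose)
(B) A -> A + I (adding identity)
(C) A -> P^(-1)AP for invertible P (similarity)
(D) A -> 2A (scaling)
A and C

Eigenvalues are preserved by:
1. Similarity transformations: A -> P^(-1)AP (same characteristic polynomial)
2. Transpose: A^T has the same eigenvalues as A

Eigenvalues are NOT preserved by:
- Adding identity: eigenvalues become 4+1, 1+1
- Scaling: eigenvalues become 8, 2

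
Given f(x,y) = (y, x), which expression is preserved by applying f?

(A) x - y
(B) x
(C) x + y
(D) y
C

For f(x,y) = (y, x):
After applying f: x' = y, y' = x. So x' + y' = y + x = x + y.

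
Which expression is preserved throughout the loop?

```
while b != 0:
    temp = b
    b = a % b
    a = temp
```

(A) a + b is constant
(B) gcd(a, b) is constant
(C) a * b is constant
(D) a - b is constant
B

A loop invariant must hold before the first iteration and be re-established by every execution of the body.

(B) gcd(a, b) is constant: One iteration replaces (a, b) by (b, a mod b). Since a mod b = a - q*b for an integer q, any common divisor of a and b divides b and a mod b, and conversely; hence gcd(b, a mod b) = gcd(a, b). For instance (36, 10) -> (10, 6) keeps gcd = 2. At exit b = 0 and a = gcd of the original inputs.

The other options fail:
(A) a + b is constant: e.g. (a, b) = (36, 10) -> (10, 6): the sum goes from 46 to 16.
(C) a * b is constant: e.g. (a, b) = (36, 10) -> (10, 6): the product goes from 360 to 60.
(D) a - b is constant: e.g. (a, b) = (36, 10) -> (10, 6): the difference goes from 26 to 4.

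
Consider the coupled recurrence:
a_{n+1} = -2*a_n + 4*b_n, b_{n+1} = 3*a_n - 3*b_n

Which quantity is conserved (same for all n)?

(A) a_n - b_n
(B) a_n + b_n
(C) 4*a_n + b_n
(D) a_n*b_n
B

Replace a_n by a_{n+1} = -2*a_n + 4*b_n and b_n by b_{n+1} = 3*a_n - 3*b_n in each option and simplify:
(A) a_n - b_n  ->  (-2*a_n + 4*b_n) - (3*a_n - 3*b_n) = -5*a_n + 7*b_n   [not conserved]
(B) a_n + b_n  ->  (-2*a_n + 4*b_n) + (3*a_n - 3*b_n) = a_n + b_n   [conserved]
(C) 4*a_n + b_n  ->  4*(-2*a_n + 4*b_n) + (3*a_n - 3*b_n) = -5*a_n + 13*b_n   [not conserved]
(D) a_n*b_n  ->  (-2*a_n + 4*b_n)*(3*a_n - 3*b_n) = -6*a_n^2 + 18*a_n*b_n - 12*b_n^2   [not conserved]

Only (B) a_n + b_n returns to itself after one step, so it is the conserved quantity.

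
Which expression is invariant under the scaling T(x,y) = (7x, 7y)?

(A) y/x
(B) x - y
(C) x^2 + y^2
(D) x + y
A

Under the uniform scaling T(x,y) = (7x, 7y):
Substitute the transformed coordinates into each option and compare with the original:
(A) y/x  ->  (7y)/(7x) = y/x   [equals y/x: invariant]
(B) x - y  ->  (7x) - (7y) = 7x - 7y   [differs from x - y: not invariant]
(C) x^2 + y^2  ->  (7x)^2 + (7y)^2 = 49x^2 + 49y^2   [differs from x^2 + y^2: not invariant]
(D) x + y  ->  (7x) + (7y) = 7x + 7y   [differs from x + y: not invariant]

Only option (A), y/x, is unchanged by the transformation.
The common factor 7 cancels in a ratio of coordinates, while sums, products and sums of squares pick up factors of 7 or 49.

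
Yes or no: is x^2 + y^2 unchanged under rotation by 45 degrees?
Yes

Applying rotation by 45 degrees: x' = x*cos(45 degrees) - y*sin(45 degrees) = sqrt(2)x/2 - sqrt(2)y/2, y' = x*sin(45 degrees) + y*cos(45 degrees) = sqrt(2)x/2 + sqrt(2)y/2

Substituting into x^2 + y^2:
(sqrt(2)x/2 - sqrt(2)y/2)^2 + (sqrt(2)x/2 + sqrt(2)y/2)^2
= x^2 + y^2

This equals the original expression x^2 + y^2, so it IS invariant.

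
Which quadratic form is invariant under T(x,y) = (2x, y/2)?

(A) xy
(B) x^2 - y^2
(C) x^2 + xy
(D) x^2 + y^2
A

T multiplies x by 2 and divides y by 2.
Substitute the transformed coordinates into each option and compare with the original:
(A) xy  ->  (2x)(y/2) = xy   [equals xy: invariant]
(B) x^2 - y^2  ->  (2x)^2 - (y/2)^2 = 4x^2 - y^2/4   [differs from x^2 - y^2: not invariant]
(C) x^2 + xy  ->  (2x)^2 + (2x)(y/2) = 4x^2 + xy   [differs from x^2 + xy: not invariant]
(D) x^2 + y^2  ->  (2x)^2 + (y/2)^2 = 4x^2 + y^2/4   [differs from x^2 + y^2: not invariant]

Only option (A), xy, is unchanged by the transformation.
The factors 2 and 1/2 cancel only in the pure product xy.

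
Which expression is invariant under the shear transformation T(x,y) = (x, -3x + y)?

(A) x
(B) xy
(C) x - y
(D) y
A

Under the shear T(x,y) = (x, -3x + y):
Substitute the transformed coordinates into each option and compare with the original:
(A) x  ->  (x) = x   [equals x: invariant]
(B) xy  ->  (x)(-3x + y) = -3x^2 + xy   [differs from xy: not invariant]
(C) x - y  ->  (x) - (-3x + y) = 4x - y   [differs from x - y: not invariant]
(D) y  ->  (-3x + y) = -3x + y   [differs from y: not invariant]

Only option (A), x, is unchanged by the transformation.
A vertical shear moves points parallel to the y-axis, so the x-coordinate (and any function of x alone) is unchanged.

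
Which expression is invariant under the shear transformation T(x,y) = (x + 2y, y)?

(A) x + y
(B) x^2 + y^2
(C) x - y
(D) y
D

Under the shear T(x,y) = (x + 2y, y):
Substitute the transformed coordinates into each option and compare with the original:
(A) x + y  ->  (x + 2y) + (y) = x + 3y   [differs from x + y: not invariant]
(B) x^2 + y^2  ->  (x + 2y)^2 + (y)^2 = x^2 + 4xy + 5y^2   [differs from x^2 + y^2: not invariant]
(C) x - y  ->  (x + 2y) - (y) = x + y   [differs from x - y: not invariant]
(D) y  ->  (y) = y   [equals y: invariant]

Only option (D), y, is unchanged by the transformation.
A horizontal shear moves points parallel to the x-axis, so the y-coordinate (and any function of y alone) is unchanged.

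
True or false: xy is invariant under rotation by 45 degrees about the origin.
False

Applying rotation by 45 degrees: x' = x*cos(45 degrees) - y*sin(45 degrees) = sqrt(2)x/2 - sqrt(2)y/2, y' = x*sin(45 degrees) + y*cos(45 degrees) = sqrt(2)x/2 + sqrt(2)y/2

Substituting into xy:
(sqrt(2)x/2 - sqrt(2)y/2)(sqrt(2)x/2 + sqrt(2)y/2)
= x^2/2 - y^2/2

This differs from the original expression xy, so it is NOT invariant.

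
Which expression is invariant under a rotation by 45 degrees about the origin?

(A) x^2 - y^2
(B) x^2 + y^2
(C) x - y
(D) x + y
B

A rotation by 45 degrees sends (x, y) to (sqrt(2)x/2 - sqrt(2)y/2, sqrt(2)x/2 + sqrt(2)y/2).
Substitute the transformed coordinates into each option and compare with the original:
(A) x^2 - y^2  ->  (sqrt(2)x/2 - sqrt(2)y/2)^2 - (sqrt(2)x/2 + sqrt(2)y/2)^2 = -2xy   [differs from x^2 - y^2: not invariant]
(B) x^2 + y^2  ->  (sqrt(2)x/2 - sqrt(2)y/2)^2 + (sqrt(2)x/2 + sqrt(2)y/2)^2 = x^2 + y^2   [equals x^2 + y^2: invariant]
(C) x - y  ->  (sqrt(2)x/2 - sqrt(2)y/2) - (sqrt(2)x/2 + sqrt(2)y/2) = -sqrt(2)y   [differs from x - y: not invariant]
(D) x + y  ->  (sqrt(2)x/2 - sqrt(2)y/2) + (sqrt(2)x/2 + sqrt(2)y/2) = sqrt(2)x   [differs from x + y: not invariant]

Only option (B), x^2 + y^2, is unchanged by the transformation.
Geometrically, x^2 + y^2 is the squared distance from the origin, which every rotation about the origin preserves.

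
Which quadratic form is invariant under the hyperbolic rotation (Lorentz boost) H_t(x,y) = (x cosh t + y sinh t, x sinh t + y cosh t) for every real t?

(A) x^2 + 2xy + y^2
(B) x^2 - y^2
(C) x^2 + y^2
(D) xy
B

Write x' = x cosh t + y sinh t, y' = x sinh t + y cosh t and substitute into each option:
(A) x^2 + 2xy + y^2: (x' + y')^2 with x' + y' = (x + y)(cosh t + sinh t) = (x + y)e^t, so it becomes (x + y)^2 e^(2t)   [not invariant for t != 0]
(B) x^2 - y^2: (x cosh t + y sinh t)^2 - (x sinh t + y cosh t)^2 = x^2(cosh^2 t - sinh^2 t) + 2xy(cosh t sinh t - sinh t cosh t) + y^2(sinh^2 t - cosh^2 t) = x^2 - y^2   [invariant, using cosh^2 t - sinh^2 t = 1]
(C) x^2 + y^2: (x cosh t + y sinh t)^2 + (x sinh t + y cosh t)^2 = (x^2 + y^2)(cosh^2 t + sinh^2 t) + 4xy sinh t cosh t = (x^2 + y^2) cosh 2t + 2xy sinh 2t   [not invariant for t != 0]
(D) xy: (x cosh t + y sinh t)(x sinh t + y cosh t) = xy(cosh^2 t + sinh^2 t) + (x^2 + y^2) sinh t cosh t = xy cosh 2t + (x^2 + y^2)(sinh 2t)/2   [not invariant for t != 0]

Only (B) x^2 - y^2 is unchanged; it is the Minkowski form preserved by Lorentz boosts, just as x^2 + y^2 is preserved by ordinary rotations.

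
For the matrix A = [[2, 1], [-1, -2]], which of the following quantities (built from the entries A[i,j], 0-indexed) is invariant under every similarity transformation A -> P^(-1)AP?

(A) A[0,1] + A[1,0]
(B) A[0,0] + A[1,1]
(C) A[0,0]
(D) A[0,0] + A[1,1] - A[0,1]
B

A[0,0] + A[1,1] is the trace of A. By the cyclic property of the trace, tr(P^(-1)AP) = tr(APP^(-1)) = tr(A), so it is the same for every matrix similar to A.

The other combinations are not similarity invariants. For example, take P = [[1, 2], [0, 1]] (det P = 1), so P^(-1) = [[1, -2], [0, 1]] and
B = P^(-1)AP = [[4, 13], [-1, -4]].
Evaluating each option on A and on B:
(A) A[0,1] + A[1,0]: 0 for A, 12 for B -> changes
(B) A[0,0] + A[1,1]: 0 for A, 0 for B -> unchanged
(C) A[0,0]: 2 for A, 4 for B -> changes
(D) A[0,0] + A[1,1] - A[0,1]: -1 for A, -13 for B -> changes

Only (B) A[0,0] + A[1,1] = 0 survives (and it does so for every P, not just this one), so it is the invariant.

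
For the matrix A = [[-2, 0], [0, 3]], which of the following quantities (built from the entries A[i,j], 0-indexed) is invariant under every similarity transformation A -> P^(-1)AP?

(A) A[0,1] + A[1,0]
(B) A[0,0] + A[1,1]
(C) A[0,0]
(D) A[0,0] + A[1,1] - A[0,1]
B

A[0,0] + A[1,1] is the trace of A. By the cyclic property of the trace, tr(P^(-1)AP) = tr(APP^(-1)) = tr(A), so it is the same for every matrix similar to A.

The other combinations are not similarity invariants. For example, take P = [[2, 1], [1, 1]] (det P = 1), so P^(-1) = [[1, -1], [-1, 2]] and
B = P^(-1)AP = [[-7, -5], [10, 8]].
Evaluating each option on A and on B:
(A) A[0,1] + A[1,0]: 0 for A, 5 for B -> changes
(B) A[0,0] + A[1,1]: 1 for A, 1 for B -> unchanged
(C) A[0,0]: -2 for A, -7 for B -> changes
(D) A[0,0] + A[1,1] - A[0,1]: 1 for A, 6 for B -> changes

Only (B) A[0,0] + A[1,1] = 1 survives (and it does so for every P, not just this one), so it is the invariant.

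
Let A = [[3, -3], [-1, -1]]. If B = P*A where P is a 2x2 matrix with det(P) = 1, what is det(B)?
-6

By the multiplicative property of determinants, det(B) = det(P*A) = det(P) * det(A) = det(A),
so the determinant is invariant under multiplication by any determinant-1 matrix; we just need det(A).

det(A) = (3)(-1) - (-3)(-1) = -3 - 3 = -6

Therefore det(B) = 1 * (-6) = -6.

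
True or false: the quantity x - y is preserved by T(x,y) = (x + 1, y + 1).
True

Substitute T(x,y) = (x + 1, y + 1) into the expression and compare with the original.

Original: x - y
After applying T: (x + 1) - (y + 1) = x - y

This is identical to the original x - y, so the expression is invariant.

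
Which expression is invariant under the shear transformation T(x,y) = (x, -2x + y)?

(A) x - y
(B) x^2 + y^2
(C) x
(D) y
C

Under the shear T(x,y) = (x, -2x + y):
Substitute the transformed coordinates into each option and compare with the original:
(A) x - y  ->  (x) - (-2x + y) = 3x - y   [differs from x - y: not invariant]
(B) x^2 + y^2  ->  (x)^2 + (-2x + y)^2 = 5x^2 - 4xy + y^2   [differs from x^2 + y^2: not invariant]
(C) x  ->  (x) = x   [equals x: invariant]
(D) y  ->  (-2x + y) = -2x + y   [differs from y: not invariant]

Only option (C), x, is unchanged by the transformation.
A vertical shear moves points parallel to the y-axis, so the x-coordinate (and any function of x alone) is unchanged.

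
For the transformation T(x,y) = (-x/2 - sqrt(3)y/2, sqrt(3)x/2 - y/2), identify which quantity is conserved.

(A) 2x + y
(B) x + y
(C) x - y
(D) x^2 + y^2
D

An expression E(x,y) is invariant under T if E(T(x,y)) = E(x,y). Here T(x,y) = (-x/2 - sqrt(3)y/2, sqrt(3)x/2 - y/2).
Substitute the transformed coordinates into each option and compare with the original:
(A) 2x + y  ->  2(-x/2 - sqrt(3)y/2) + (sqrt(3)x/2 - y/2) = -x + sqrt(3)x/2 - sqrt(3)y - y/2   [differs from 2x + y: not invariant]
(B) x + y  ->  (-x/2 - sqrt(3)y/2) + (sqrt(3)x/2 - y/2) = -x/2 + sqrt(3)x/2 - sqrt(3)y/2 - y/2   [differs from x + y: not invariant]
(C) x - y  ->  (-x/2 - sqrt(3)y/2) - (sqrt(3)x/2 - y/2) = -sqrt(3)x/2 - x/2 - sqrt(3)y/2 + y/2   [differs from x - y: not invariant]
(D) x^2 + y^2  ->  (-x/2 - sqrt(3)y/2)^2 + (sqrt(3)x/2 - y/2)^2 = x^2 + y^2   [equals x^2 + y^2: invariant]

Only option (D), x^2 + y^2, is unchanged by the transformation.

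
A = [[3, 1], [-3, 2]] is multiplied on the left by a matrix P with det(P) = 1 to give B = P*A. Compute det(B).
9

By the multiplicative property of determinants, det(B) = det(P*A) = det(P) * det(A) = det(A),
so the determinant is invariant under multiplication by any determinant-1 matrix; we just need det(A).

det(A) = (3)(2) - (1)(-3) = 6 - (-3) = 9

Therefore det(B) = 1 * 9 = 9.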